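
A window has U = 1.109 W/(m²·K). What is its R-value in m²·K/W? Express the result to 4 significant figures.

R = 1/U = 1/1.109 = 0.90171

0.9017 m²·K/W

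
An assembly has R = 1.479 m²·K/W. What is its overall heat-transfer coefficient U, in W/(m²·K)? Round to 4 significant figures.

0.6761 W/(m²·K)

U = 1/R = 1/1.479 = 0.67613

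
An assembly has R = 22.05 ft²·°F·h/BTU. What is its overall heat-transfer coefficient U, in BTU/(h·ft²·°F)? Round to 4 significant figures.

0.04535 BTU/(h·ft²·°F)

U = 1/R = 1/22.05 = 0.045351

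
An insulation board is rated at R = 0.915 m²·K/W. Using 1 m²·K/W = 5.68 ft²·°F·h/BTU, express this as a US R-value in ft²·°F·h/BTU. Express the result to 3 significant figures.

R_US = 0.915 × 5.68 = 5.197

5.20 ft²·°F·h/BTU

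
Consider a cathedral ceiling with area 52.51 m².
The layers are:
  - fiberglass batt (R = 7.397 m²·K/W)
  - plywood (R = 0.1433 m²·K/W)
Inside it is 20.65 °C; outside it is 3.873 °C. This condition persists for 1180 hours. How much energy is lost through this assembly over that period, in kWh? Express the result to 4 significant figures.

R_total = 7.397 + 0.1433 = 7.5403 m²·K/W
Q = 52.51 × (20.65 − 3.873) / 7.5403 = 116.83 W
E = 116.83 W × 1180 h / 1000 = 137.86 kWh

137.9 kWh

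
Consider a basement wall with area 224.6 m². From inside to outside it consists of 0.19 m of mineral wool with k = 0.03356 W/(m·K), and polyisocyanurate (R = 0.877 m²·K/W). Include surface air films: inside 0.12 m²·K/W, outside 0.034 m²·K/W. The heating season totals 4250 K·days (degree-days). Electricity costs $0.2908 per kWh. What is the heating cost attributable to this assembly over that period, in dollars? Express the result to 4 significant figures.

995.4 dollars

0.19/0.03356 = 5.6615
R_total = 0.12 + 5.6615 + 0.877 + 0.034 = 6.6925 m²·K/W
E = A × HDD × 24 / R / 1000 = 224.6 × 4250 × 24 / 6.6925 / 1000 = 3423.1 kWh
Cost = 3423.1 × 0.2908 = $995.44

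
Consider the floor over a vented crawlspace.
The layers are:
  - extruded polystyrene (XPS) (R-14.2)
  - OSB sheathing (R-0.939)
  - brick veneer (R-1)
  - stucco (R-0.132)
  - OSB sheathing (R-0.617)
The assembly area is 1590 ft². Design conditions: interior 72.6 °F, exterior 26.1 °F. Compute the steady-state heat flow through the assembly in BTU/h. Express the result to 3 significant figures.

R_total = 14.2 + 0.939 + 1 + 0.132 + 0.617 = 16.89 ft²·°F·h/BTU
Q = A·ΔT/R = 1590 × (72.6 − 26.1) / 16.89 = 4378 BTU/h

4380 BTU/h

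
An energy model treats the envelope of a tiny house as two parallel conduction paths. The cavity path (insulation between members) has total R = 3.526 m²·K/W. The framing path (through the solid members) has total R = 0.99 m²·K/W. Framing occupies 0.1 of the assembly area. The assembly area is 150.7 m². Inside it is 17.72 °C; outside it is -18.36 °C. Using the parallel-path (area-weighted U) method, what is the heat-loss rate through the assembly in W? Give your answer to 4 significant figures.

U_eff = 0.9/3.526 + 0.1/0.99 = 0.25525 + 0.10101 = 0.35626
R_eff = 1/U_eff = 2.807 m²·K/W
Q = 150.7 × (17.72 − (-18.36)) / 2.807 = 1937.1 W

1937 W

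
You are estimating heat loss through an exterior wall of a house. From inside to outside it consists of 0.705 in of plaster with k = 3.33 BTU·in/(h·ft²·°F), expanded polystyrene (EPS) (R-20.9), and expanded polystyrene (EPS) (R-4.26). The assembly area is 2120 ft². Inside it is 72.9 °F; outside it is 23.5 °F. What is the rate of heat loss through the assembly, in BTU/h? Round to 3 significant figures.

4130 BTU/h

0.705/3.33 = 0.2117
R_total = 0.2117 + 20.9 + 4.26 = 25.37 ft²·°F·h/BTU
Q = A·ΔT/R = 2120 × (72.9 − 23.5) / 25.37 = 4128 BTU/h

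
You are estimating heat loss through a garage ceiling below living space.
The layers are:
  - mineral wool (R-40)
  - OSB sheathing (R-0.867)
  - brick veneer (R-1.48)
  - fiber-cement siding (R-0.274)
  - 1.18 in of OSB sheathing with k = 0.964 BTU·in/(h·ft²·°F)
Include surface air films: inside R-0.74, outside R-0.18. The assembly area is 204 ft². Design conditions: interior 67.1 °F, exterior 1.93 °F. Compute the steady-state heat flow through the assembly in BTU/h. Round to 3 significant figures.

297 BTU/h

1.18/0.964 = 1.224
R_total = 0.74 + 40 + 0.867 + 1.48 + 0.274 + 1.224 + 0.18 = 44.77 ft²·°F·h/BTU
Q = A·ΔT/R = 204 × (67.1 − 1.93) / 44.77 = 297 BTU/h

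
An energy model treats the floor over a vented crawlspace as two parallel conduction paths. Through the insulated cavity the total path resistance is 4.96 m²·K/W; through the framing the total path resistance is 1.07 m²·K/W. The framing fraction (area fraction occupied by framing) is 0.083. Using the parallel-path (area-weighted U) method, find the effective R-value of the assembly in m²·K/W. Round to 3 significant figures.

3.81 m²·K/W

U_eff = 0.917/4.96 + 0.083/1.07 = 0.1849 + 0.07757 = 0.2624
R_eff = 1/U_eff = 3.81 m²·K/W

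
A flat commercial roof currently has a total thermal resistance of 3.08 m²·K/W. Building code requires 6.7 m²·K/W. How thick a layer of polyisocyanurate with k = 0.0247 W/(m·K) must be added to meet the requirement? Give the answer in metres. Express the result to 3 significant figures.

ΔR = 6.7 − 3.08 = 3.62 m²·K/W
L = ΔR × k = 3.62 × 0.0247 = 0.08941 m

0.0894 m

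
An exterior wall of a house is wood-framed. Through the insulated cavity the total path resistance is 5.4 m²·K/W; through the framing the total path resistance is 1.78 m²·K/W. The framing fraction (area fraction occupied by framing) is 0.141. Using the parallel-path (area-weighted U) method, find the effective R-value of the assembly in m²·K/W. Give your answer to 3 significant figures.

4.20 m²·K/W

U_eff = 0.859/5.4 + 0.141/1.78 = 0.1591 + 0.07921 = 0.2383
R_eff = 1/U_eff = 4.197 m²·K/W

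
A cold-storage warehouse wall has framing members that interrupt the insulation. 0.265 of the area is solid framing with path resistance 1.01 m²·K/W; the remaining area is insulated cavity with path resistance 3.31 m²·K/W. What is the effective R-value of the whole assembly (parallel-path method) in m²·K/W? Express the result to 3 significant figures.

U_eff = 0.735/3.31 + 0.265/1.01 = 0.2221 + 0.2624 = 0.4844
R_eff = 1/U_eff = 2.064 m²·K/W

2.06 m²·K/W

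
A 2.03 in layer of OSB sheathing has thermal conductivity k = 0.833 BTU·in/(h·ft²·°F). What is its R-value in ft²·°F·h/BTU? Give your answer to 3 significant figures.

R = L/k = 2.03/0.833 = 2.437 ft²·°F·h/BTU

2.44 ft²·°F·h/BTU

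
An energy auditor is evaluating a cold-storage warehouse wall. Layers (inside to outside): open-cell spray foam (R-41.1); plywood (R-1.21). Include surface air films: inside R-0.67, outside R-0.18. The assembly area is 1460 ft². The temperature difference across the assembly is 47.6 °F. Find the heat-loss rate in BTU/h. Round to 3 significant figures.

1610 BTU/h

R_total = 0.67 + 41.1 + 1.21 + 0.18 = 43.16 ft²·°F·h/BTU
Q = A·ΔT/R = 1460 × 47.6 / 43.16 = 1610 BTU/h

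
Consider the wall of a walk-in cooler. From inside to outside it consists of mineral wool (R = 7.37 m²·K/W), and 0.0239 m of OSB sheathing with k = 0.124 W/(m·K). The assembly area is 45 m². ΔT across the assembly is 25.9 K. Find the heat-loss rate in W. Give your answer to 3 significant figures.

0.0239/0.124 = 0.1927
R_total = 7.37 + 0.1927 = 7.563 m²·K/W
Q = A·ΔT/R = 45 × 25.9 / 7.563 = 154.1 W

154 W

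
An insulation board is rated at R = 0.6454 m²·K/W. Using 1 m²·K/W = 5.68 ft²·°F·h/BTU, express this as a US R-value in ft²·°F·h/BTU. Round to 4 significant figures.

3.666 ft²·°F·h/BTU

R_US = 0.6454 × 5.68 = 3.6659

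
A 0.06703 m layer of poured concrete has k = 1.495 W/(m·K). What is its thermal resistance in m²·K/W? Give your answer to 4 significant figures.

0.04484 m²·K/W

R = L/k = 0.06703/1.495 = 0.044836 m²·K/W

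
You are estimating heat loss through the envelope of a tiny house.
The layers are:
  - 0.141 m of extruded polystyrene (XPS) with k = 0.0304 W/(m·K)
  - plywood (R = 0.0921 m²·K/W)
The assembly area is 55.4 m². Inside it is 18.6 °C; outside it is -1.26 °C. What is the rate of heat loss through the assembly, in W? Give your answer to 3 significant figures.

233 W

0.141/0.0304 = 4.638
R_total = 4.638 + 0.0921 = 4.73 m²·K/W
Q = A·ΔT/R = 55.4 × (18.6 − (-1.26)) / 4.73 = 232.6 W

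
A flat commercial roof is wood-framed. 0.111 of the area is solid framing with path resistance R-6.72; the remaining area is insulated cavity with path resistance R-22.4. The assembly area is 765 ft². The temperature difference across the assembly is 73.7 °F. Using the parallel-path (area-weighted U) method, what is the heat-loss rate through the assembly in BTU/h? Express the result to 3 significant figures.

3170 BTU/h

U_eff = 0.889/22.4 + 0.111/6.72 = 0.03969 + 0.01652 = 0.05621
R_eff = 1/U_eff = 17.79 ft²·°F·h/BTU
Q = 765 × 73.7 / 17.79 = 3169 BTU/h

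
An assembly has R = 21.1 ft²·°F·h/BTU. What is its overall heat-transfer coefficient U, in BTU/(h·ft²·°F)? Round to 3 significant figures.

U = 1/R = 1/21.1 = 0.04739

0.0474 BTU/(h·ft²·°F)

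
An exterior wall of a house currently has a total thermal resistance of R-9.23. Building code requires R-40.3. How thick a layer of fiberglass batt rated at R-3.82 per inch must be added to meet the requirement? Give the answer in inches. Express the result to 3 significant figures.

ΔR = 40.3 − 9.23 = 31.07 ft²·°F·h/BTU
L = ΔR / (R/in) = 31.07/3.82 = 8.134 in

8.13 in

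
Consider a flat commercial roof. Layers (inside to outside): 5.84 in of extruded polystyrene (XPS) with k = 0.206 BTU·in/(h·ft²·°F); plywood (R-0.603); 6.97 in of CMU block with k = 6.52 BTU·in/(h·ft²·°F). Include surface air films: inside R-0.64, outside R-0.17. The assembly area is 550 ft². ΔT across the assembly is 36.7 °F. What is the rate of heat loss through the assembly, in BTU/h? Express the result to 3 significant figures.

5.84/0.206 = 28.35
6.97/6.52 = 1.069
R_total = 0.64 + 28.35 + 0.603 + 1.069 + 0.17 = 30.83 ft²·°F·h/BTU
Q = A·ΔT/R = 550 × 36.7 / 30.83 = 654.7 BTU/h

655 BTU/h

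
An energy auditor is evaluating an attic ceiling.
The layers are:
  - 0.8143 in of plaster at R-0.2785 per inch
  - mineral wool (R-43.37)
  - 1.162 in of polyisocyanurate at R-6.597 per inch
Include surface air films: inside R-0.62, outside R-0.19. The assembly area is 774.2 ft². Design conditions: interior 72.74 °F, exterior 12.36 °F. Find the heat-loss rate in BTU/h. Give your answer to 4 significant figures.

897.7 BTU/h

0.8143 × 0.2785 = 0.22678
1.162 × 6.597 = 7.6657
R_total = 0.62 + 0.22678 + 43.37 + 7.6657 + 0.19 = 52.072 ft²·°F·h/BTU
Q = A·ΔT/R = 774.2 × (72.74 − 12.36) / 52.072 = 897.71 BTU/h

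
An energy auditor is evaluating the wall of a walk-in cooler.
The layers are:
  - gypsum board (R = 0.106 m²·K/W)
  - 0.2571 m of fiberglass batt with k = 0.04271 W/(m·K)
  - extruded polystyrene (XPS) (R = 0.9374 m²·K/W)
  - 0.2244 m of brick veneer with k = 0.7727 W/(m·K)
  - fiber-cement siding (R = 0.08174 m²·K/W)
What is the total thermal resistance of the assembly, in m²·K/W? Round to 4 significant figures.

7.435 m²·K/W

0.2571/0.04271 = 6.0197
0.2244/0.7727 = 0.29041
R_total = 0.106 + 6.0197 + 0.9374 + 0.29041 + 0.08174 = 7.4352 m²·K/W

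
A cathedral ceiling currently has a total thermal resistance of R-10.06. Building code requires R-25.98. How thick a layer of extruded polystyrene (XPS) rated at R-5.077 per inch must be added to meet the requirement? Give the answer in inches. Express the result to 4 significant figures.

3.136 in

ΔR = 25.98 − 10.06 = 15.92 ft²·°F·h/BTU
L = ΔR / (R/in) = 15.92/5.077 = 3.1357 in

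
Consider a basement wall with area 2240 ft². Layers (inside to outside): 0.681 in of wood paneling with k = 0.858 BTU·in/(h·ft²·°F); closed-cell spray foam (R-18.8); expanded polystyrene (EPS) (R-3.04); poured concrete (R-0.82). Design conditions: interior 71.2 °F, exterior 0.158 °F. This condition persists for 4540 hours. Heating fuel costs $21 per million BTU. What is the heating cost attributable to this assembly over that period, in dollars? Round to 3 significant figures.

647 dollars

0.681/0.858 = 0.7937
R_total = 0.7937 + 18.8 + 3.04 + 0.82 = 23.45 ft²·°F·h/BTU
Q = 2240 × (71.2 − 0.158) / 23.45 = 6785 BTU/h
E = 6785 × 4540 = 30800000 BTU
Cost = 30800000/10⁶ × 21 = $646.9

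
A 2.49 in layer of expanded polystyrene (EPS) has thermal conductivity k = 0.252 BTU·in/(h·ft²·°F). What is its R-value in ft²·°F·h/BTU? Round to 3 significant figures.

R = L/k = 2.49/0.252 = 9.881 ft²·°F·h/BTU

9.88 ft²·°F·h/BTU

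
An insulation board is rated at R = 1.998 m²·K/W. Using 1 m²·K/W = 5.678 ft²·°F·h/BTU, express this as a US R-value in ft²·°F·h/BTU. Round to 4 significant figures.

R_US = 1.998 × 5.678 = 11.345

11.34 ft²·°F·h/BTU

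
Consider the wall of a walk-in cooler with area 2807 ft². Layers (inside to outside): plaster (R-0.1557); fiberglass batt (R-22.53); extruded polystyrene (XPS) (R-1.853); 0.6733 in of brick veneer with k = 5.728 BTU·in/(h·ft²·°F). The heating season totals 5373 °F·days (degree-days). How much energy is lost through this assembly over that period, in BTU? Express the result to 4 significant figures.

0.6733/5.728 = 0.11755
R_total = 0.1557 + 22.53 + 1.853 + 0.11755 = 24.656 ft²·°F·h/BTU
E = A × HDD × 24 / R = 2807 × 5373 × 24 / 24.656 = 14681000 BTU

14680000 BTU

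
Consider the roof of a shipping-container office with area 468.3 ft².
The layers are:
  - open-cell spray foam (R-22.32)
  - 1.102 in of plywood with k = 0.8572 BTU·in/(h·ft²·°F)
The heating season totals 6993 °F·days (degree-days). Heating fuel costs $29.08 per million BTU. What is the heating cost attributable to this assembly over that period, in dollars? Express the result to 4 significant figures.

96.82 dollars

1.102/0.8572 = 1.2856
R_total = 22.32 + 1.2856 = 23.606 ft²·°F·h/BTU
E = A × HDD × 24 / R = 468.3 × 6993 × 24 / 23.606 = 3329500 BTU
Cost = 3329500/10⁶ × 29.08 = $96.823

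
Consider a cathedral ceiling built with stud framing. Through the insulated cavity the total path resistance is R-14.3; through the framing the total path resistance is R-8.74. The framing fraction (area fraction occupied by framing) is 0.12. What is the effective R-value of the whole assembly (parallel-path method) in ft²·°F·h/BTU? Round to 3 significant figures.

U_eff = 0.88/14.3 + 0.12/8.74 = 0.06154 + 0.01373 = 0.07527
R_eff = 1/U_eff = 13.29 ft²·°F·h/BTU

13.3 ft²·°F·h/BTU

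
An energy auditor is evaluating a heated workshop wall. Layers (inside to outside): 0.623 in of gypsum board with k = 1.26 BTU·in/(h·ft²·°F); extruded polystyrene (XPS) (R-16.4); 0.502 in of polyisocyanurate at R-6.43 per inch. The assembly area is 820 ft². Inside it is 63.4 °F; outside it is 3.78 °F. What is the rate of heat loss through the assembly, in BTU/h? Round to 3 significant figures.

2430 BTU/h

0.623/1.26 = 0.4944
0.502 × 6.43 = 3.228
R_total = 0.4944 + 16.4 + 3.228 = 20.12 ft²·°F·h/BTU
Q = A·ΔT/R = 820 × (63.4 − 3.78) / 20.12 = 2430 BTU/h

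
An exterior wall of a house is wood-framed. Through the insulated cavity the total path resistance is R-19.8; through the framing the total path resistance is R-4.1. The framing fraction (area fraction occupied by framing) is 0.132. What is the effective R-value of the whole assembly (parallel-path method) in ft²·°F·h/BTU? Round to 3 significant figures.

U_eff = 0.868/19.8 + 0.132/4.1 = 0.04384 + 0.0322 = 0.07603
R_eff = 1/U_eff = 13.15 ft²·°F·h/BTU

13.2 ft²·°F·h/BTU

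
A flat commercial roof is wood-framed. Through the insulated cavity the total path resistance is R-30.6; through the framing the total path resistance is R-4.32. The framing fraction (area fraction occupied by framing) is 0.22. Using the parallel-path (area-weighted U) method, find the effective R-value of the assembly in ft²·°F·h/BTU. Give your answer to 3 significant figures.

U_eff = 0.78/30.6 + 0.22/4.32 = 0.02549 + 0.05093 = 0.07642
R_eff = 1/U_eff = 13.09 ft²·°F·h/BTU

13.1 ft²·°F·h/BTU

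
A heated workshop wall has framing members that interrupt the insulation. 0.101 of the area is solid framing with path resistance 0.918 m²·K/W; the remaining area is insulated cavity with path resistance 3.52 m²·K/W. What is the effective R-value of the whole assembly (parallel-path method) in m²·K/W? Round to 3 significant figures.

U_eff = 0.899/3.52 + 0.101/0.918 = 0.2554 + 0.11 = 0.3654
R_eff = 1/U_eff = 2.737 m²·K/W

2.74 m²·K/W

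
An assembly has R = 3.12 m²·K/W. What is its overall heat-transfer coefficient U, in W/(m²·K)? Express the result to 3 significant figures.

0.321 W/(m²·K)

U = 1/R = 1/3.12 = 0.3205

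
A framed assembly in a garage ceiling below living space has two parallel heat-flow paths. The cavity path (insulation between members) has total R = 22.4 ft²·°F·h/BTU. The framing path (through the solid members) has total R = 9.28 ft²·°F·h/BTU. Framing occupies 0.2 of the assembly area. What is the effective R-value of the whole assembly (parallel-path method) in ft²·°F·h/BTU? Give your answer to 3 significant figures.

17.5 ft²·°F·h/BTU

U_eff = 0.8/22.4 + 0.2/9.28 = 0.03571 + 0.02155 = 0.05727
R_eff = 1/U_eff = 17.46 ft²·°F·h/BTU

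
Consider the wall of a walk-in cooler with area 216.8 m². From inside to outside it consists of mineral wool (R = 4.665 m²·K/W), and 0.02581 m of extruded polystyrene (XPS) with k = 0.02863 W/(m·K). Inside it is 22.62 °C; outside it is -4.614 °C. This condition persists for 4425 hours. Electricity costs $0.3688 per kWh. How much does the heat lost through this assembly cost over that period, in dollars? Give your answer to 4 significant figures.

0.02581/0.02863 = 0.9015
R_total = 4.665 + 0.9015 = 5.5665 m²·K/W
Q = 216.8 × (22.62 − (-4.614)) / 5.5665 = 1060.7 W
E = 1060.7 W × 4425 h / 1000 = 4693.6 kWh
Cost = 4693.6 × 0.3688 = $1731

1731 dollars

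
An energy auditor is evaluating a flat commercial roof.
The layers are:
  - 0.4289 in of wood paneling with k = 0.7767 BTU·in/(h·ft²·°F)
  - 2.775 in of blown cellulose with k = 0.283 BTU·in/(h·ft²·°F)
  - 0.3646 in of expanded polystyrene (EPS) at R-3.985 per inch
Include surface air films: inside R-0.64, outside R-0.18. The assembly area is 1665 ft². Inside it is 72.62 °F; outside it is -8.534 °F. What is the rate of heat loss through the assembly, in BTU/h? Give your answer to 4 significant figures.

0.4289/0.7767 = 0.55221
2.775/0.283 = 9.8057
0.3646 × 3.985 = 1.4529
R_total = 0.64 + 0.55221 + 9.8057 + 1.4529 + 0.18 = 12.631 ft²·°F·h/BTU
Q = A·ΔT/R = 1665 × (72.62 − (-8.534)) / 12.631 = 10698 BTU/h

10700 BTU/h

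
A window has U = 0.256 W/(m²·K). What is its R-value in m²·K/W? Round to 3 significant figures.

R = 1/U = 1/0.256 = 3.906

3.91 m²·K/W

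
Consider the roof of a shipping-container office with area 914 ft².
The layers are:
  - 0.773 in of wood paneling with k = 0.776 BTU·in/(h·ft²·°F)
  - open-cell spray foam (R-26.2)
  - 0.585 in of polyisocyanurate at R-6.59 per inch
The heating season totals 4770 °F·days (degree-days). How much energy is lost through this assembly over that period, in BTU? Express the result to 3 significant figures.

0.773/0.776 = 0.9961
0.585 × 6.59 = 3.855
R_total = 0.9961 + 26.2 + 3.855 = 31.05 ft²·°F·h/BTU
E = A × HDD × 24 / R = 914 × 4770 × 24 / 31.05 = 3370000 BTU

3370000 BTU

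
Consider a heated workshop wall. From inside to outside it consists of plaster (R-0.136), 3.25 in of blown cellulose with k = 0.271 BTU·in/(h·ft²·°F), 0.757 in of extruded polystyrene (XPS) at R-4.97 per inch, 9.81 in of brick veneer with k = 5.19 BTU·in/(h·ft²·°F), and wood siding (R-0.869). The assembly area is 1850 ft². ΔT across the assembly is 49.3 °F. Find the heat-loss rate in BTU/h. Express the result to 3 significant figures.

3.25/0.271 = 11.99
0.757 × 4.97 = 3.762
9.81/5.19 = 1.89
R_total = 0.136 + 11.99 + 3.762 + 1.89 + 0.869 = 18.65 ft²·°F·h/BTU
Q = A·ΔT/R = 1850 × 49.3 / 18.65 = 4890 BTU/h

4890 BTU/h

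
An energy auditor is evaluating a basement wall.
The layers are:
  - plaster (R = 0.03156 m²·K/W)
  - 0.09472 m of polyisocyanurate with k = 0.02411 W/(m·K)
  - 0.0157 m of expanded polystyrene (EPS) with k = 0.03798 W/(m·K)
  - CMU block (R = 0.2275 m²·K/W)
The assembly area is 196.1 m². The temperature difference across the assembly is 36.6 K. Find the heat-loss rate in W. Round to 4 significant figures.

0.09472/0.02411 = 3.9287
0.0157/0.03798 = 0.41338
R_total = 0.03156 + 3.9287 + 0.41338 + 0.2275 = 4.6011 m²·K/W
Q = A·ΔT/R = 196.1 × 36.6 / 4.6011 = 1559.9 W

1560 W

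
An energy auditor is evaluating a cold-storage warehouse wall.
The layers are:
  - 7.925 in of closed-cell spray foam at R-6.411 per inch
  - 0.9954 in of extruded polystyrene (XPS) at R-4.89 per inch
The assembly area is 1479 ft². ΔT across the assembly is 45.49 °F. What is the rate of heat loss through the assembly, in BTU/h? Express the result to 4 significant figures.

7.925 × 6.411 = 50.807
0.9954 × 4.89 = 4.8675
R_total = 50.807 + 4.8675 = 55.675 ft²·°F·h/BTU
Q = A·ΔT/R = 1479 × 45.49 / 55.675 = 1208.4 BTU/h

1208 BTU/h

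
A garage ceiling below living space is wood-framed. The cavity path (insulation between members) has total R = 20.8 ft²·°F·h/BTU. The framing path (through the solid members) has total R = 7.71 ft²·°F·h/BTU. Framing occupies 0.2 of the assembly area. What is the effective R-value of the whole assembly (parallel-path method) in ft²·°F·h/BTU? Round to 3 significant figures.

15.5 ft²·°F·h/BTU

U_eff = 0.8/20.8 + 0.2/7.71 = 0.03846 + 0.02594 = 0.0644
R_eff = 1/U_eff = 15.53 ft²·°F·h/BTU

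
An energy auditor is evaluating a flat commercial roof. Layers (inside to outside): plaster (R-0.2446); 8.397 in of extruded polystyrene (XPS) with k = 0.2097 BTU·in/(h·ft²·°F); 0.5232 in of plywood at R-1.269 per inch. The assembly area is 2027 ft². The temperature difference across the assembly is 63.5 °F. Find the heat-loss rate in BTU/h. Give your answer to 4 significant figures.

8.397/0.2097 = 40.043
0.5232 × 1.269 = 0.66394
R_total = 0.2446 + 40.043 + 0.66394 = 40.951 ft²·°F·h/BTU
Q = A·ΔT/R = 2027 × 63.5 / 40.951 = 3143.1 BTU/h

3143 BTU/h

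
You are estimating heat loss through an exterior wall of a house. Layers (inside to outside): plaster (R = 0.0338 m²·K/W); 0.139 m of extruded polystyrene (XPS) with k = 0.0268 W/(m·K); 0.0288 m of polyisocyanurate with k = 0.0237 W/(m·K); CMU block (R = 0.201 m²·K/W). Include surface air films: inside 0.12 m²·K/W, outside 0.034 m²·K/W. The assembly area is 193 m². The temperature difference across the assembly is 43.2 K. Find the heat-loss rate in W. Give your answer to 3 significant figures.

0.139/0.0268 = 5.187
0.0288/0.0237 = 1.215
R_total = 0.12 + 0.0338 + 5.187 + 1.215 + 0.201 + 0.034 = 6.791 m²·K/W
Q = A·ΔT/R = 193 × 43.2 / 6.791 = 1228 W

1230 W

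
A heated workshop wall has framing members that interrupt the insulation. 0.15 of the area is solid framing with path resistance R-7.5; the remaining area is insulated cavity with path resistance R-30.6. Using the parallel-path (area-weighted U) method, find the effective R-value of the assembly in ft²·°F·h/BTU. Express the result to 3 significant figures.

20.9 ft²·°F·h/BTU

U_eff = 0.85/30.6 + 0.15/7.5 = 0.02778 + 0.02 = 0.04778
R_eff = 1/U_eff = 20.93 ft²·°F·h/BTU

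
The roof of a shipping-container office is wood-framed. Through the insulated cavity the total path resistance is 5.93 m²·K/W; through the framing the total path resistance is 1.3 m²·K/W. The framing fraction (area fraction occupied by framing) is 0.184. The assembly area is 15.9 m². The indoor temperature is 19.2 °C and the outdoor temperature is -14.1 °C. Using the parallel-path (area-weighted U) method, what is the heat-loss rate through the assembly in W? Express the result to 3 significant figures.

U_eff = 0.816/5.93 + 0.184/1.3 = 0.1376 + 0.1415 = 0.2791
R_eff = 1/U_eff = 3.582 m²·K/W
Q = 15.9 × (19.2 − (-14.1)) / 3.582 = 147.8 W

148 W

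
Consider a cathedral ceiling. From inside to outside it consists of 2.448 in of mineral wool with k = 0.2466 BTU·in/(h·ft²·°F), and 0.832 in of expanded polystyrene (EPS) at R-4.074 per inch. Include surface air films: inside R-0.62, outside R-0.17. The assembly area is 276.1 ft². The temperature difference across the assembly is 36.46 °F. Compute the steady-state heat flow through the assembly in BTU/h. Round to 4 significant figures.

2.448/0.2466 = 9.927
0.832 × 4.074 = 3.3896
R_total = 0.62 + 9.927 + 3.3896 + 0.17 = 14.107 ft²·°F·h/BTU
Q = A·ΔT/R = 276.1 × 36.46 / 14.107 = 713.61 BTU/h

713.6 BTU/h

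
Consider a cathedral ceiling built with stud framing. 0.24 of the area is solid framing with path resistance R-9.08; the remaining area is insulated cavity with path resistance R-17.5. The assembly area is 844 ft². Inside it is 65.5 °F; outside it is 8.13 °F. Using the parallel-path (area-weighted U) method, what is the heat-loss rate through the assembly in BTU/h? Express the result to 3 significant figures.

U_eff = 0.76/17.5 + 0.24/9.08 = 0.04343 + 0.02643 = 0.06986
R_eff = 1/U_eff = 14.31 ft²·°F·h/BTU
Q = 844 × (65.5 − 8.13) / 14.31 = 3383 BTU/h

3380 BTU/h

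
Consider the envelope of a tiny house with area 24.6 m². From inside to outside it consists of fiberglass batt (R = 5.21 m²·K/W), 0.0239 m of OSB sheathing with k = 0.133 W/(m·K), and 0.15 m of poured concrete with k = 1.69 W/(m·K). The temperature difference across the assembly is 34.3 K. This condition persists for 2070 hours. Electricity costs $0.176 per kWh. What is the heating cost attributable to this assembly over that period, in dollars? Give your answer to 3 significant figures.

56.1 dollars

0.0239/0.133 = 0.1797
0.15/1.69 = 0.08876
R_total = 5.21 + 0.1797 + 0.08876 = 5.478 m²·K/W
Q = 24.6 × 34.3 / 5.478 = 154 W
E = 154 W × 2070 h / 1000 = 318.8 kWh
Cost = 318.8 × 0.176 = $56.11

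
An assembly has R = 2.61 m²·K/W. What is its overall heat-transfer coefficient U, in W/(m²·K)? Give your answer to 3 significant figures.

U = 1/R = 1/2.61 = 0.3831

0.383 W/(m²·K)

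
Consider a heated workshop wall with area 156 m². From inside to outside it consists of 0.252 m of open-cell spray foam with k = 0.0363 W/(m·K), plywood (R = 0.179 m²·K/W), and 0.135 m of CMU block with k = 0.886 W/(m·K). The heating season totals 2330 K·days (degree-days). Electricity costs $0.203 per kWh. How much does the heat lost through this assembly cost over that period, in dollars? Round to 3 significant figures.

0.252/0.0363 = 6.942
0.135/0.886 = 0.1524
R_total = 6.942 + 0.179 + 0.1524 = 7.274 m²·K/W
E = A × HDD × 24 / R / 1000 = 156 × 2330 × 24 / 7.274 / 1000 = 1199 kWh
Cost = 1199 × 0.203 = $243.5

243 dollars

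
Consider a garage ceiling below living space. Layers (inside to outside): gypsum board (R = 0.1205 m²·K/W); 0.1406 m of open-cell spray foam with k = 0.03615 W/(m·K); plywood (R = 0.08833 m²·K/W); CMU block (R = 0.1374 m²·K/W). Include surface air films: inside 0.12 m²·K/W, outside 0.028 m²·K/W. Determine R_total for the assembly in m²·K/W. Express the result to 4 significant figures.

4.384 m²·K/W

0.1406/0.03615 = 3.8893
R_total = 0.12 + 0.1205 + 3.8893 + 0.08833 + 0.1374 + 0.028 = 4.3836 m²·K/W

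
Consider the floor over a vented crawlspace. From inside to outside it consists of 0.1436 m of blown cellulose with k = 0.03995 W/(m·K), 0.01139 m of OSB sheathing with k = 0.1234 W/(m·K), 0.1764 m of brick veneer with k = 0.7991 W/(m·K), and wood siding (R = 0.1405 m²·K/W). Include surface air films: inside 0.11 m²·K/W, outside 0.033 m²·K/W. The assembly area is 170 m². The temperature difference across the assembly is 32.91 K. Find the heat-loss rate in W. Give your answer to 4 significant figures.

0.1436/0.03995 = 3.5945
0.01139/0.1234 = 0.092301
0.1764/0.7991 = 0.22075
R_total = 0.11 + 3.5945 + 0.092301 + 0.22075 + 0.1405 + 0.033 = 4.191 m²·K/W
Q = A·ΔT/R = 170 × 32.91 / 4.191 = 1334.9 W

1335 W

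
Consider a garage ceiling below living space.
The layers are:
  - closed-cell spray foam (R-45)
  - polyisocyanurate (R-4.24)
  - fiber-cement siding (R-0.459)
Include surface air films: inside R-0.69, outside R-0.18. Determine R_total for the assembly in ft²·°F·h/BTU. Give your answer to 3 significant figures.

R_total = 0.69 + 45 + 4.24 + 0.459 + 0.18 = 50.57 ft²·°F·h/BTU

50.6 ft²·°F·h/BTU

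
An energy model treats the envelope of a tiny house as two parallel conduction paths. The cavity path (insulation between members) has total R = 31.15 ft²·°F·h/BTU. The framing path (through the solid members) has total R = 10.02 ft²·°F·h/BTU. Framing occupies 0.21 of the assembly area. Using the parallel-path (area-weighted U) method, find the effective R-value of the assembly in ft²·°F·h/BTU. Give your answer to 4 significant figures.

21.59 ft²·°F·h/BTU

U_eff = 0.79/31.15 + 0.21/10.02 = 0.025361 + 0.020958 = 0.046319
R_eff = 1/U_eff = 21.589 ft²·°F·h/BTU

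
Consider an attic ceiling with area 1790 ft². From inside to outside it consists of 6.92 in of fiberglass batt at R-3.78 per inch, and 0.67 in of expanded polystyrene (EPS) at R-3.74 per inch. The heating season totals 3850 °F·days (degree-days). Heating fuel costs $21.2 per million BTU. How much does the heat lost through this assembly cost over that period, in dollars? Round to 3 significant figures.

6.92 × 3.78 = 26.16
0.67 × 3.74 = 2.506
R_total = 26.16 + 2.506 = 28.66 ft²·°F·h/BTU
E = A × HDD × 24 / R = 1790 × 3850 × 24 / 28.66 = 5770000 BTU
Cost = 5770000/10⁶ × 21.2 = $122.3

122 dollars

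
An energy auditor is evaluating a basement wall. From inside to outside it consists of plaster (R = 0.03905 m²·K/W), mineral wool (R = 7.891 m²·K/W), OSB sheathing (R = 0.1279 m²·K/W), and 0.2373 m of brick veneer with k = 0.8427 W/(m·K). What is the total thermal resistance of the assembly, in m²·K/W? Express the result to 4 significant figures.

8.340 m²·K/W

0.2373/0.8427 = 0.28159
R_total = 0.03905 + 7.891 + 0.1279 + 0.28159 = 8.3395 m²·K/W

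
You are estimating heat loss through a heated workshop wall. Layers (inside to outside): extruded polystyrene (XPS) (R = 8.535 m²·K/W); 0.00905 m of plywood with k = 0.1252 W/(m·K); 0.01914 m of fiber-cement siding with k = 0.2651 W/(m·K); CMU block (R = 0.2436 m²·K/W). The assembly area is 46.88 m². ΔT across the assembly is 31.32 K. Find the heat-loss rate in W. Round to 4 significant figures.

0.00905/0.1252 = 0.072284
0.01914/0.2651 = 0.072199
R_total = 8.535 + 0.072284 + 0.072199 + 0.2436 = 8.9231 m²·K/W
Q = A·ΔT/R = 46.88 × 31.32 / 8.9231 = 164.55 W

164.5 W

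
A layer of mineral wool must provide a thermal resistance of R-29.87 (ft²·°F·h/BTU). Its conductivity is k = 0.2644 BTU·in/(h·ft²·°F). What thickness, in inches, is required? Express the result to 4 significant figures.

7.898 in

L = R × k = 29.87 × 0.2644 = 7.8976 in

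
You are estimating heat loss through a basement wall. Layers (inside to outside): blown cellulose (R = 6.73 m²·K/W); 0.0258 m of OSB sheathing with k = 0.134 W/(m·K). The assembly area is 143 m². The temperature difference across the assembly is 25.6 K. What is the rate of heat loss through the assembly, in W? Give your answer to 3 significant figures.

529 W

0.0258/0.134 = 0.1925
R_total = 6.73 + 0.1925 = 6.923 m²·K/W
Q = A·ΔT/R = 143 × 25.6 / 6.923 = 528.8 W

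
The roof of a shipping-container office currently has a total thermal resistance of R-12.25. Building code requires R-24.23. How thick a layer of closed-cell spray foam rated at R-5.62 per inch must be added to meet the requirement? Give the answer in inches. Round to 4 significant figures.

2.132 in

ΔR = 24.23 − 12.25 = 11.98 ft²·°F·h/BTU
L = ΔR / (R/in) = 11.98/5.62 = 2.1317 in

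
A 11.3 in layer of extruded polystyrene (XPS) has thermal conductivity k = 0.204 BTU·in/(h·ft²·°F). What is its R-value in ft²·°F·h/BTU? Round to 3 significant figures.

55.4 ft²·°F·h/BTU

R = L/k = 11.3/0.204 = 55.39 ft²·°F·h/BTU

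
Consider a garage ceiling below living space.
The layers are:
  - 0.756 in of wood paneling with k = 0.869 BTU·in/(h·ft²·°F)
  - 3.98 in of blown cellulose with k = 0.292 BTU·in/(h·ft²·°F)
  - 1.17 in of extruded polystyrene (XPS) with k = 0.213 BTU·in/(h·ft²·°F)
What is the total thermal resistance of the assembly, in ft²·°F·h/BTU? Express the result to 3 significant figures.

20.0 ft²·°F·h/BTU

0.756/0.869 = 0.87
3.98/0.292 = 13.63
1.17/0.213 = 5.493
R_total = 0.87 + 13.63 + 5.493 = 19.99 ft²·°F·h/BTU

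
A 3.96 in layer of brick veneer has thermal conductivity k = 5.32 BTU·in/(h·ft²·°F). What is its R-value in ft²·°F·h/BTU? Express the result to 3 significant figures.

R = L/k = 3.96/5.32 = 0.7444 ft²·°F·h/BTU

0.744 ft²·°F·h/BTU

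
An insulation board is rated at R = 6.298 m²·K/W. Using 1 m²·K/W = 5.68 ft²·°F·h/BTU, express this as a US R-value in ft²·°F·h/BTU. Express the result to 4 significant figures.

35.77 ft²·°F·h/BTU

R_US = 6.298 × 5.68 = 35.773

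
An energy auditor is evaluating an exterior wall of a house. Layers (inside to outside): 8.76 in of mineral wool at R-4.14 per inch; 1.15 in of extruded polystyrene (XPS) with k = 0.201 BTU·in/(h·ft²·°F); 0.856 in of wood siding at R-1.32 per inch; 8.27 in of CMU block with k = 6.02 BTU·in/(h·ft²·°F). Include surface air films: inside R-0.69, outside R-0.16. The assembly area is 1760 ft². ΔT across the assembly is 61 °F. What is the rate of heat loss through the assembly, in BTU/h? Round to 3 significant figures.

2370 BTU/h

8.76 × 4.14 = 36.27
1.15/0.201 = 5.721
0.856 × 1.32 = 1.13
8.27/6.02 = 1.374
R_total = 0.69 + 36.27 + 5.721 + 1.13 + 1.374 + 0.16 = 45.34 ft²·°F·h/BTU
Q = A·ΔT/R = 1760 × 61 / 45.34 = 2368 BTU/h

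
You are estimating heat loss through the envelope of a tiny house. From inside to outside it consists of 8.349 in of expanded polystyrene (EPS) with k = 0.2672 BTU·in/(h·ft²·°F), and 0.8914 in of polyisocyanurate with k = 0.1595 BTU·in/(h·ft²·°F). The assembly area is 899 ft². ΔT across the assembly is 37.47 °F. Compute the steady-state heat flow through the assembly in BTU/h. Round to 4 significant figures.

914.5 BTU/h

8.349/0.2672 = 31.246
0.8914/0.1595 = 5.5887
R_total = 31.246 + 5.5887 = 36.835 ft²·°F·h/BTU
Q = A·ΔT/R = 899 × 37.47 / 36.835 = 914.5 BTU/h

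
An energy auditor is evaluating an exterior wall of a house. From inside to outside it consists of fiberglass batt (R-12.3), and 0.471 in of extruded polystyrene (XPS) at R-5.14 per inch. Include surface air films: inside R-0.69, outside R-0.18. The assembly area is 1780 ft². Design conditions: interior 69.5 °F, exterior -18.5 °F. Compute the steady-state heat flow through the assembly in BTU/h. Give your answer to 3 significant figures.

10000 BTU/h

0.471 × 5.14 = 2.421
R_total = 0.69 + 12.3 + 2.421 + 0.18 = 15.59 ft²·°F·h/BTU
Q = A·ΔT/R = 1780 × (69.5 − (-18.5)) / 15.59 = 10050 BTU/h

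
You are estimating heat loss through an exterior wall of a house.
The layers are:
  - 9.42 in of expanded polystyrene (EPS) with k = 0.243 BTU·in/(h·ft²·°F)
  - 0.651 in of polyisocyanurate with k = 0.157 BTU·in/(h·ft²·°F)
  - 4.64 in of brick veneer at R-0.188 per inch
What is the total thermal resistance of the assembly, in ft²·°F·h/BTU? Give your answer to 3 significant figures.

9.42/0.243 = 38.77
0.651/0.157 = 4.146
4.64 × 0.188 = 0.8723
R_total = 38.77 + 4.146 + 0.8723 = 43.78 ft²·°F·h/BTU

43.8 ft²·°F·h/BTU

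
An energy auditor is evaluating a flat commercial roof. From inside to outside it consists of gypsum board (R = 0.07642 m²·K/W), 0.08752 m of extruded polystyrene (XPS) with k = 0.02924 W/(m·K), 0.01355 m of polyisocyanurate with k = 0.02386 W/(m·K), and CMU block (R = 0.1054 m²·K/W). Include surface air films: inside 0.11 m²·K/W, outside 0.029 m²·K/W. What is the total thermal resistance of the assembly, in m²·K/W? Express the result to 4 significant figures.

0.08752/0.02924 = 2.9932
0.01355/0.02386 = 0.5679
R_total = 0.11 + 0.07642 + 2.9932 + 0.5679 + 0.1054 + 0.029 = 3.8819 m²·K/W

3.882 m²·K/W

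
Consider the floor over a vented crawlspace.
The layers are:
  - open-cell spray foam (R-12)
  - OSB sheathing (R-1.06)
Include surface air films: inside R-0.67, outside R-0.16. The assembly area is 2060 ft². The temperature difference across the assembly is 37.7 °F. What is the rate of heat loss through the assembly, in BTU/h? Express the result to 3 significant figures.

5590 BTU/h

R_total = 0.67 + 12 + 1.06 + 0.16 = 13.89 ft²·°F·h/BTU
Q = A·ΔT/R = 2060 × 37.7 / 13.89 = 5591 BTU/h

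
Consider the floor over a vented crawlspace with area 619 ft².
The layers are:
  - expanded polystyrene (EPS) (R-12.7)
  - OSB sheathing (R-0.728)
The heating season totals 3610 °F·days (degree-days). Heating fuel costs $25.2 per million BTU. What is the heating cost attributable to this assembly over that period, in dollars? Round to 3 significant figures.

R_total = 12.7 + 0.728 = 13.43 ft²·°F·h/BTU
E = A × HDD × 24 / R = 619 × 3610 × 24 / 13.43 = 3994000 BTU
Cost = 3994000/10⁶ × 25.2 = $100.6

101 dollars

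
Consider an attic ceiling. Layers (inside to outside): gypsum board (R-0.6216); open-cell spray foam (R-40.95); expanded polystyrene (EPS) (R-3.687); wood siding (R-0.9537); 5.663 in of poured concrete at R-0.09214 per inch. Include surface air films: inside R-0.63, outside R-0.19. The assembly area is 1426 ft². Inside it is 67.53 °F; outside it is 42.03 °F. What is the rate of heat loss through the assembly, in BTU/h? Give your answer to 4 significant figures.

764.7 BTU/h

5.663 × 0.09214 = 0.52179
R_total = 0.63 + 0.6216 + 40.95 + 3.687 + 0.9537 + 0.52179 + 0.19 = 47.554 ft²·°F·h/BTU
Q = A·ΔT/R = 1426 × (67.53 − 42.03) / 47.554 = 764.67 BTU/h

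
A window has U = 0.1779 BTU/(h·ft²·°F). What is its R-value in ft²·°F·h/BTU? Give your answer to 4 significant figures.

R = 1/U = 1/0.1779 = 5.6211

5.621 ft²·°F·h/BTU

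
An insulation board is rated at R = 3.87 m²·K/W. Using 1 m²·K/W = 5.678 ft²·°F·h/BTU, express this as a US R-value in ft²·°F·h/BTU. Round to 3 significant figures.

R_US = 3.87 × 5.678 = 21.97

22.0 ft²·°F·h/BTU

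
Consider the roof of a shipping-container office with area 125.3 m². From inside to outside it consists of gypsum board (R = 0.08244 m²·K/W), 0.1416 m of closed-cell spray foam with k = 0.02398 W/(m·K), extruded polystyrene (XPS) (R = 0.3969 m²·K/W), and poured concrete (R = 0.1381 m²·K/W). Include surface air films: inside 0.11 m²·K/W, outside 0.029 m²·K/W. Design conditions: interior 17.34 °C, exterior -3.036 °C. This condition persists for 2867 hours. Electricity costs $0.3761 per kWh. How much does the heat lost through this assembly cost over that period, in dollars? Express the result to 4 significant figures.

413.3 dollars

0.1416/0.02398 = 5.9049
R_total = 0.11 + 0.08244 + 5.9049 + 0.3969 + 0.1381 + 0.029 = 6.6614 m²·K/W
Q = 125.3 × (17.34 − (-3.036)) / 6.6614 = 383.27 W
E = 383.27 W × 2867 h / 1000 = 1098.8 kWh
Cost = 1098.8 × 0.3761 = $413.27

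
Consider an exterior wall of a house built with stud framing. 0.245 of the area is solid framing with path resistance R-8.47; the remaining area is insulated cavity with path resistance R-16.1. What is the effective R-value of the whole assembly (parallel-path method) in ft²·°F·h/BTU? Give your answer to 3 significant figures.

13.2 ft²·°F·h/BTU

U_eff = 0.755/16.1 + 0.245/8.47 = 0.04689 + 0.02893 = 0.07582
R_eff = 1/U_eff = 13.19 ft²·°F·h/BTU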